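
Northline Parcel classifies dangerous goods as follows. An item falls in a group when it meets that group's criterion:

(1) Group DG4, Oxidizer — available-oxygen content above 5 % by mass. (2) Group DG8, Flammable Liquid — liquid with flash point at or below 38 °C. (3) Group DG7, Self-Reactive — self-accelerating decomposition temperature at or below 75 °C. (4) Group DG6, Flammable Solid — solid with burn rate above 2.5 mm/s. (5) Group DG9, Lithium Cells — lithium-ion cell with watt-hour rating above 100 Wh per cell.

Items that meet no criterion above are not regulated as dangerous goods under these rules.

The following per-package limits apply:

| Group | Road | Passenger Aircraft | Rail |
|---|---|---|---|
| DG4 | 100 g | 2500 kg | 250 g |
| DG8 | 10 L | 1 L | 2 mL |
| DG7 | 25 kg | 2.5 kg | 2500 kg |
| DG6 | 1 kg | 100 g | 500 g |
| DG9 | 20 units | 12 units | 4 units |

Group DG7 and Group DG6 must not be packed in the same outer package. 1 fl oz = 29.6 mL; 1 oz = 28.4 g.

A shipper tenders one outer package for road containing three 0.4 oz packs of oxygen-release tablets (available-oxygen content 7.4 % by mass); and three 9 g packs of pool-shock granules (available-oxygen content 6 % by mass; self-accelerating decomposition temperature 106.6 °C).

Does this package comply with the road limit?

Available-oxygen content 7.4 % by mass meets the Group DG4 criterion (Oxidizer), so the oxygen-release tablets are Group DG4.
The pool-shock granules have available-oxygen content 6 % by mass, which is > 5 % by mass, so they are Group DG4 (Oxidizer).
Total Group DG4: (three 0.4 oz packs = 34.08 g) + (three 9 g packs = 27 g) = 61.08 g.
That is within the Group DG4 road limit of 100 g.

Yes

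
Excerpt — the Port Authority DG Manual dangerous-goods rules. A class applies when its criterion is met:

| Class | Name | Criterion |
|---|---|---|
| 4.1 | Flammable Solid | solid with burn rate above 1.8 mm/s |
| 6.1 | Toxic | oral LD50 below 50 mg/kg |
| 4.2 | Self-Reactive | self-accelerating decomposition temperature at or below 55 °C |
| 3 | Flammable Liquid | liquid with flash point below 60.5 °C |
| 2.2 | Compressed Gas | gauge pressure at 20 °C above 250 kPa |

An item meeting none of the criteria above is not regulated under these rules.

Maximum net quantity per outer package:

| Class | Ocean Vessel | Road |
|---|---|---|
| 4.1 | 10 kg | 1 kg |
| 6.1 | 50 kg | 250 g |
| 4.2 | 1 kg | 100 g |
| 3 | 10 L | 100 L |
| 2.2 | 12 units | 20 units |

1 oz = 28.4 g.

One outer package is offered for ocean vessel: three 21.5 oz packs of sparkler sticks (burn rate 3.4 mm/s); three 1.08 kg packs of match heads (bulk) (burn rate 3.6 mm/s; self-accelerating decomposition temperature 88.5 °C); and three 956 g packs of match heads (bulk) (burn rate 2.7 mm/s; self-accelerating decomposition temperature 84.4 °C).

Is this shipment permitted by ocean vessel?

Yes

Sparkler sticks: burn rate 3.4 mm/s > 1.8 mm/s → Class 4.1 (Flammable Solid).
The match heads (bulk) have burn rate 3.6 mm/s, which is > 1.8 mm/s, so they are Class 4.1 (Flammable Solid).
With burn rate 2.7 mm/s (> 1.8 mm/s), the match heads (bulk) fall in Class 4.1.
Class 4.1 net quantity: (three 21.5 oz packs = 1831.8 g) + (three 1.08 kg packs = 3.24 kg) + (three 956 g packs = 2.868 kg) = 7939.8 g.
7939.8 g is within the ocean vessel limit of 10 kg for Class 4.1.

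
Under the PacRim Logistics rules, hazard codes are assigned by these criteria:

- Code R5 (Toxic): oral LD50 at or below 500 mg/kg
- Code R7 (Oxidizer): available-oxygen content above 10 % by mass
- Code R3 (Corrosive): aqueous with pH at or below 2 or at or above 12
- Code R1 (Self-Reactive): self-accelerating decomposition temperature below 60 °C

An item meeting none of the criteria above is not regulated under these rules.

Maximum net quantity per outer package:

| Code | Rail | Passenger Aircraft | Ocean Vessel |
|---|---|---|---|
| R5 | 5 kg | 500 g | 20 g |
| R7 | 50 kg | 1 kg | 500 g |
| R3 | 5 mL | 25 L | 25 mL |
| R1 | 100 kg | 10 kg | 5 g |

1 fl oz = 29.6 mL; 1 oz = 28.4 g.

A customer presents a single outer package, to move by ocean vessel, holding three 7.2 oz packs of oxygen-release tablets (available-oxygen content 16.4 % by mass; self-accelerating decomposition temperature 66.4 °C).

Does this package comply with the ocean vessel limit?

No

Oxygen-release tablets: available-oxygen content 16.4 % by mass > 10 % by mass → Code R7 (Oxidizer).
Code R7 quantity: three 7.2 oz packs = 613.44 g.
613.44 g exceeds the ocean vessel limit of 500 g for Code R7.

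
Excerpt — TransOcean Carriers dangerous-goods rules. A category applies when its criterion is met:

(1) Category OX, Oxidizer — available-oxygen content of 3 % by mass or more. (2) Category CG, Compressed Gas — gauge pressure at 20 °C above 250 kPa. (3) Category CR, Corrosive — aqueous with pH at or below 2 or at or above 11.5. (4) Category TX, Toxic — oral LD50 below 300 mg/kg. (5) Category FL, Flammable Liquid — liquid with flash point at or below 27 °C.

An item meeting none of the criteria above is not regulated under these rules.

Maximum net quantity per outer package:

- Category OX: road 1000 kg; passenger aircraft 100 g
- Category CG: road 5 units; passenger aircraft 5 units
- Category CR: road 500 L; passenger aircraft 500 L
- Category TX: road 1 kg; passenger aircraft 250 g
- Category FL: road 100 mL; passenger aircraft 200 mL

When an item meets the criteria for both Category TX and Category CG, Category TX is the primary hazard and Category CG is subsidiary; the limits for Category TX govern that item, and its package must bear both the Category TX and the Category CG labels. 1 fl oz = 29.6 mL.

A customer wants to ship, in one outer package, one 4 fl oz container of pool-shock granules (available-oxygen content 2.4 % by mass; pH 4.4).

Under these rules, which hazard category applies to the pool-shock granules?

available-oxygen content 2.4 % by mass is not above 3 % by mass, so Category OX does not apply.
pH 4.4 is between 2 and 11.5, so Category CR does not apply.
No criterion is met, so the item is not regulated.

Not regulated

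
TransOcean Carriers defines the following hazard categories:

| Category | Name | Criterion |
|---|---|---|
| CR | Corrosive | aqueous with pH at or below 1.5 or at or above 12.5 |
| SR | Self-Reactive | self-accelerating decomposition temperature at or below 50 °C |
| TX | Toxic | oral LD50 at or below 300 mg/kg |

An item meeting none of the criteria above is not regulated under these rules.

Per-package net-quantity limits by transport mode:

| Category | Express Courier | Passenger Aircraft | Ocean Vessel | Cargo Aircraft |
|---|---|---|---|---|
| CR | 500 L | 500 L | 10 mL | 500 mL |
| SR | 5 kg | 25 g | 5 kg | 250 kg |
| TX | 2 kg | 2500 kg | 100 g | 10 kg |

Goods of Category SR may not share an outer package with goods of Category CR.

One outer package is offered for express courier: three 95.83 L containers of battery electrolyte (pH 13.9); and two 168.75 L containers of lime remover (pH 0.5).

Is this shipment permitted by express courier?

No

pH 13.9 meets the Category CR criterion (Corrosive), so the battery electrolyte is Category CR.
With pH 0.5 (≤ 1.5), the lime remover falls in Category CR.
Total Category CR: (three 95.83 L containers = 287.49 L) + (two 168.75 L containers = 337.5 L) = 624.99 L.
624.99 L > 500 L (express courier limit, Category CR) — over the limit.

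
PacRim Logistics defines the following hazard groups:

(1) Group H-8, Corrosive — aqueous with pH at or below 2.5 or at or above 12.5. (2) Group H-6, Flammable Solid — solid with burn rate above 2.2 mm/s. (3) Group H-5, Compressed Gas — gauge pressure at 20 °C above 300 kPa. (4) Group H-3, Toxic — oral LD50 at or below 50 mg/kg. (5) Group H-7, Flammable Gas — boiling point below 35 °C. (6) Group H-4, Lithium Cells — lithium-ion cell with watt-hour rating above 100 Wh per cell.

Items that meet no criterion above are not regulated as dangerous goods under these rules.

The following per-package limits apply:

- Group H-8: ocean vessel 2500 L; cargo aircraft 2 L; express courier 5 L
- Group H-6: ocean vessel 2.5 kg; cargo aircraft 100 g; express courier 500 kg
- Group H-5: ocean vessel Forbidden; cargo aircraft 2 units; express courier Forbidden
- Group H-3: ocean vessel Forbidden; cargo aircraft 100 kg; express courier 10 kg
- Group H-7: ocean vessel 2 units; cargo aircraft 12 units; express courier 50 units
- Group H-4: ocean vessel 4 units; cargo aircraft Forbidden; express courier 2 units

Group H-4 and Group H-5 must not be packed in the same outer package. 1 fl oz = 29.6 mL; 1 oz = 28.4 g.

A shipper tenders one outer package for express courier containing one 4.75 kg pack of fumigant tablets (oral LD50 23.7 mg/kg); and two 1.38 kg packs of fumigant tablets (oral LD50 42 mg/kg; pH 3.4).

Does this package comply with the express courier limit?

Fumigant tablets: oral LD50 23.7 mg/kg ≤ 50 mg/kg → Group H-3 (Toxic).
Fumigant tablets: oral LD50 42 mg/kg ≤ 50 mg/kg → Group H-3 (Toxic).
Group H-3 net quantity: 4.75 kg + (two 1.38 kg packs = 2.76 kg) = 7.51 kg.
7.51 kg is within the express courier limit of 10 kg for Group H-3.

Yes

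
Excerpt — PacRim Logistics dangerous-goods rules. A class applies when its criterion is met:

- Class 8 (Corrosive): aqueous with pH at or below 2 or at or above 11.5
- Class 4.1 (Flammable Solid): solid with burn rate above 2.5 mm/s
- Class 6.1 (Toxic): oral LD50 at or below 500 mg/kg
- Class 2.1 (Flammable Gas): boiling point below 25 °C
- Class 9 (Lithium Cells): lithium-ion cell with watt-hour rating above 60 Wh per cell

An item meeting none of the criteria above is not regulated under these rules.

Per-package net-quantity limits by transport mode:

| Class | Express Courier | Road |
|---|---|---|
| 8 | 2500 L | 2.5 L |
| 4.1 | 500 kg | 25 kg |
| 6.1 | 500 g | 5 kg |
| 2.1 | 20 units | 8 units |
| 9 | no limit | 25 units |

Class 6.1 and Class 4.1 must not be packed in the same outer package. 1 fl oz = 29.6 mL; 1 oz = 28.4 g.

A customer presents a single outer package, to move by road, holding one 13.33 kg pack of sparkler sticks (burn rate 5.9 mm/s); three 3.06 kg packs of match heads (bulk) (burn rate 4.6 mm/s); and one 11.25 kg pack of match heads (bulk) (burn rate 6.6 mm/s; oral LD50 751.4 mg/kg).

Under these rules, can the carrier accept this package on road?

With burn rate 5.9 mm/s (> 2.5 mm/s), the sparkler sticks fall in Class 4.1.
Match heads (bulk): burn rate 4.6 mm/s > 2.5 mm/s → Class 4.1 (Flammable Solid).
Match heads (bulk): burn rate 6.6 mm/s > 2.5 mm/s → Class 4.1 (Flammable Solid).
Total Class 4.1: 13.33 kg + (three 3.06 kg packs = 9.18 kg) + 11.25 kg = 33.76 kg.
33.76 kg > 25 kg (road limit, Class 4.1) — over the limit.

No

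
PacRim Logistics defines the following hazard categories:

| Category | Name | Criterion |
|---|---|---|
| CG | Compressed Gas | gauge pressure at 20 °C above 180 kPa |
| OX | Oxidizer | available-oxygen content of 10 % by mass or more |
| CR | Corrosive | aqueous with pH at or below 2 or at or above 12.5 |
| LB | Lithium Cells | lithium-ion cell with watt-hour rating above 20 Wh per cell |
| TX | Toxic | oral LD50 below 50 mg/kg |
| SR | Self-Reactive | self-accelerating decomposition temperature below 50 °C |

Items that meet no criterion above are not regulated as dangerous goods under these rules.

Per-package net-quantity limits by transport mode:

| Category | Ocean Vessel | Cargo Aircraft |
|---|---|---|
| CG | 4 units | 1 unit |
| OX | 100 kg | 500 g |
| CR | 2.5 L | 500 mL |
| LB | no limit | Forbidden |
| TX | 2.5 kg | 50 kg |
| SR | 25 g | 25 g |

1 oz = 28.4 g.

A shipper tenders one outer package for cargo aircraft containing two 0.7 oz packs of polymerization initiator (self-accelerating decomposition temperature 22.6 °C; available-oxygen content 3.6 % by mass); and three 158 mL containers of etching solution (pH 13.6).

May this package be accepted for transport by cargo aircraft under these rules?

No

Self-accelerating decomposition temperature 22.6 °C meets the Category SR criterion (Self-Reactive), so the polymerization initiator is Category SR.
The etching solution has pH 13.6, which is ≥ 12.5, so it is Category CR (Corrosive).
Category CR quantity: three 158 mL containers = 474 mL.
474 mL is within the cargo aircraft limit of 500 mL for Category CR.
Category SR quantity: two 0.7 oz packs = 39.76 g.
That exceeds the Category SR cargo aircraft limit of 25 g.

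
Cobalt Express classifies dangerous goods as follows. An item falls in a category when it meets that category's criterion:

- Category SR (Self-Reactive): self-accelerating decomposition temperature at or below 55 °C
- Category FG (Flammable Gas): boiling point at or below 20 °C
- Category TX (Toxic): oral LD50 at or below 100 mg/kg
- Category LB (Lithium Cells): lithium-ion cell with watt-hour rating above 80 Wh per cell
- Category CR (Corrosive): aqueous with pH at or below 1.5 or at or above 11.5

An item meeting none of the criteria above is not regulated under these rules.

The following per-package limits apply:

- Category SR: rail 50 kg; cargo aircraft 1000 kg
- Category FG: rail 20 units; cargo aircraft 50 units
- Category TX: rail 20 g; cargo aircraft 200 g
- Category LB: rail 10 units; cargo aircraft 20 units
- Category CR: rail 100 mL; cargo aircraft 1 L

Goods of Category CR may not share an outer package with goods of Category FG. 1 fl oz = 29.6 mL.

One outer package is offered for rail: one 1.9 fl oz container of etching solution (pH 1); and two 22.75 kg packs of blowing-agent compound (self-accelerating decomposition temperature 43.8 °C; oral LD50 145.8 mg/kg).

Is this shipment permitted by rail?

pH 1 meets the Category CR criterion (Corrosive), so the etching solution is Category CR.
The blowing-agent compound has self-accelerating decomposition temperature 43.8 °C, which is ≤ 55 °C, so it is Category SR (Self-Reactive).
Category CR quantity: one 1.9 fl oz container = 56.24 mL.
56.24 mL is within the rail limit of 100 mL for Category CR.
Category SR quantity: two 22.75 kg packs = 45.5 kg.
That is within the Category SR rail limit of 50 kg.
The segregation rule (Category CR with Category FG) does not apply to Category CR with Category SR.
Every hazard category is within its rail limit and no segregation rule is violated.

Yes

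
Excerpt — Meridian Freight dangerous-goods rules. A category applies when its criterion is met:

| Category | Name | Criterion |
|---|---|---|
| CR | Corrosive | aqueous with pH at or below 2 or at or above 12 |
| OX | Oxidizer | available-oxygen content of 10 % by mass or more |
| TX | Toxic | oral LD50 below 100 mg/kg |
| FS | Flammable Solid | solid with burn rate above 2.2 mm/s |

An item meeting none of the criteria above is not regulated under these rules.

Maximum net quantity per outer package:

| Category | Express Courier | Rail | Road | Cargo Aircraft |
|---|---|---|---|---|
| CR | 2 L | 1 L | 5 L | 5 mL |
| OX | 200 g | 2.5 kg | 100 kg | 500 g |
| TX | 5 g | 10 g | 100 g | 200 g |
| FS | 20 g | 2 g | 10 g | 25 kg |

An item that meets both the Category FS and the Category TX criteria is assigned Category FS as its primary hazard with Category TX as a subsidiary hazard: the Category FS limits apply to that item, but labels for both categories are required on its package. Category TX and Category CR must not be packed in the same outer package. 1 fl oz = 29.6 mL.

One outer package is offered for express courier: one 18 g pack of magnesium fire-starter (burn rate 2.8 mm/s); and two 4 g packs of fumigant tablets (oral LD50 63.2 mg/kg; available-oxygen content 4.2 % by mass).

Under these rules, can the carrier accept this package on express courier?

Burn rate 2.8 mm/s meets the Category FS criterion (Flammable Solid), so the magnesium fire-starter is Category FS.
The fumigant tablets have oral LD50 63.2 mg/kg, which is < 100 mg/kg, so they are Category TX (Toxic).
Category FS quantity: 18 g.
18 g is within the express courier limit of 20 g for Category FS.
Category TX quantity: two 4 g packs = 8 g.
8 g exceeds the express courier limit of 5 g for Category TX.
The segregation rule (Category TX with Category CR) does not apply to Category FS with Category TX.

No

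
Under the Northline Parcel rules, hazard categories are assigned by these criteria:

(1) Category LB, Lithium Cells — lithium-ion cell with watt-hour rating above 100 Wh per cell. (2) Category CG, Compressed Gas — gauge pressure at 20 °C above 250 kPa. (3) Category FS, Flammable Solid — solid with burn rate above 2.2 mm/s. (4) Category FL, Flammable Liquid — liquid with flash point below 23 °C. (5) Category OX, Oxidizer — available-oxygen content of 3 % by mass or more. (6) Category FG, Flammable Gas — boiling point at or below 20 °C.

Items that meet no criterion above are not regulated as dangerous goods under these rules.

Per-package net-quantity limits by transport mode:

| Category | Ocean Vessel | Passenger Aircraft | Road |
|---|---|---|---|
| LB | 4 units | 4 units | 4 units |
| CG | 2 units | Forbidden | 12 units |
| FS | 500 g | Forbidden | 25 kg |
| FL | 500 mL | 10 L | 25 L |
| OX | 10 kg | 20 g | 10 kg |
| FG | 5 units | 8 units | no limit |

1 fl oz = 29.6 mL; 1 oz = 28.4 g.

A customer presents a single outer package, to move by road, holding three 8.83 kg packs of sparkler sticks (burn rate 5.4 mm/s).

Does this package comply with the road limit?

Burn rate 5.4 mm/s meets the Category FS criterion (Flammable Solid), so the sparkler sticks are Category FS.
Category FS quantity: three 8.83 kg packs = 26.49 kg.
26.49 kg exceeds the road limit of 25 kg for Category FS.

No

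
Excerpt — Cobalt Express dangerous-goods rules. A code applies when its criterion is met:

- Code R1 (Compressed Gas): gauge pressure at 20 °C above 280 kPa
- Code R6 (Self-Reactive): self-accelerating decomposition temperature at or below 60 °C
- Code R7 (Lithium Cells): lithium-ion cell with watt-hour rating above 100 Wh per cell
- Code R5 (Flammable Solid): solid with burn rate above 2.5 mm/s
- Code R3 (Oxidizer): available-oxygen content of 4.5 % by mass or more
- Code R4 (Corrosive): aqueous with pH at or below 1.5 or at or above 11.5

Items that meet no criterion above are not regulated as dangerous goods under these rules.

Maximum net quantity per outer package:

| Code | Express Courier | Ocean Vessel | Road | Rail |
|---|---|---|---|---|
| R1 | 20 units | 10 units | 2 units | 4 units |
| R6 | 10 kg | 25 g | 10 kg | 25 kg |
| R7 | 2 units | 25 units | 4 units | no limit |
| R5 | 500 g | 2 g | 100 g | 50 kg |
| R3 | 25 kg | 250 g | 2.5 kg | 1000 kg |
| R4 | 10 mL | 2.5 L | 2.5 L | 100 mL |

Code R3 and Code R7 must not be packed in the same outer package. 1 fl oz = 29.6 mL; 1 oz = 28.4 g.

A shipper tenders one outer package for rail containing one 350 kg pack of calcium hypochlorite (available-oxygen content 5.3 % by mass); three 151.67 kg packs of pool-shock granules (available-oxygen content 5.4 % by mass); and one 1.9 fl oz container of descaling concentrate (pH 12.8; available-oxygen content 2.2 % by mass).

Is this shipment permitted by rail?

Yes

With available-oxygen content 5.3 % by mass (≥ 4.5 % by mass), the calcium hypochlorite falls in Code R3.
With available-oxygen content 5.4 % by mass (≥ 4.5 % by mass), the pool-shock granules fall in Code R3.
The descaling concentrate has pH 12.8, which is ≥ 11.5, so it is Code R4 (Corrosive).
Code R3 net quantity: 350 kg + (three 151.67 kg packs = 455.01 kg) = 805.01 kg.
805.01 kg ≤ 1000 kg (rail limit, Code R3) — within limit.
Code R4 quantity: one 1.9 fl oz container = 56.24 mL.
56.24 mL is within the rail limit of 100 mL for Code R4.
The segregation rule (Code R3 with Code R7) does not apply to Code R3 with Code R4.
Every hazard code is within its rail limit and no segregation rule is violated.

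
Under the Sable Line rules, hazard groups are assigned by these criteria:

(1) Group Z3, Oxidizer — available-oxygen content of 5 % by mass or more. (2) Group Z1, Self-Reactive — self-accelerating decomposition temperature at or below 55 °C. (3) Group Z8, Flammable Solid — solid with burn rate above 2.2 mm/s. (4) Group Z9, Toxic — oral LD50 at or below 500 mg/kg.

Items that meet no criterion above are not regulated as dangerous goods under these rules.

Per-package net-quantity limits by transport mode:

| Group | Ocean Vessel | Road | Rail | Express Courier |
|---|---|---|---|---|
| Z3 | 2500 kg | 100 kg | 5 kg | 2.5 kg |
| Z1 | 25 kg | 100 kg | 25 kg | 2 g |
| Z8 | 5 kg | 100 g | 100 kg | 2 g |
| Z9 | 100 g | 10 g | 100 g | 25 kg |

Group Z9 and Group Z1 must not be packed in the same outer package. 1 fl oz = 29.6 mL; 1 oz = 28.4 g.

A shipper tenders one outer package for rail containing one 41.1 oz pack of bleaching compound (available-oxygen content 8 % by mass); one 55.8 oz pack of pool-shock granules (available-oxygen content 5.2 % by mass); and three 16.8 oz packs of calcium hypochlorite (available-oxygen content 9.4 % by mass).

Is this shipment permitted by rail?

Yes

Available-oxygen content 8 % by mass meets the Group Z3 criterion (Oxidizer), so the bleaching compound is Group Z3.
Pool-shock granules: available-oxygen content 5.2 % by mass ≥ 5 % by mass → Group Z3 (Oxidizer).
With available-oxygen content 9.4 % by mass (≥ 5 % by mass), the calcium hypochlorite falls in Group Z3.
Total Group Z3: (one 41.1 oz pack = 1167.24 g) + (one 55.8 oz pack = 1584.72 g) + (three 16.8 oz packs = 1431.36 g) = 4183.32 g.
That is within the Group Z3 rail limit of 5 kg.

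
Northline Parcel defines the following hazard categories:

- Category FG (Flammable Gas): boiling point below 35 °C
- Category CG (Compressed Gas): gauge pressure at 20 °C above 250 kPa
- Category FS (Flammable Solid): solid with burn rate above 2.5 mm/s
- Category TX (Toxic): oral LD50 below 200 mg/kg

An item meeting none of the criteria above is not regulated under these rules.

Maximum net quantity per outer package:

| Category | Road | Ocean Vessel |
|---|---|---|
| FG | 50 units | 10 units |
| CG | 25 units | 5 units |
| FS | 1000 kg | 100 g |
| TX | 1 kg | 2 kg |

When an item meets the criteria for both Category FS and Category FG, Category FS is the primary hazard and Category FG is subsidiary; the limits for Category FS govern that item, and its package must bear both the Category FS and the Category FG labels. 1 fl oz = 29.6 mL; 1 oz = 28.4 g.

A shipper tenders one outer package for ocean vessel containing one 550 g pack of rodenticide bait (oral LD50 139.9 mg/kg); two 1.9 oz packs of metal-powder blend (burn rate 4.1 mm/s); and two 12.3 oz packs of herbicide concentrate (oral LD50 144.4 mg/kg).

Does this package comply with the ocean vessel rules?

Rodenticide bait: oral LD50 139.9 mg/kg < 200 mg/kg → Category TX (Toxic).
Burn rate 4.1 mm/s meets the Category FS criterion (Flammable Solid), so the metal-powder blend is Category FS.
Herbicide concentrate: oral LD50 144.4 mg/kg < 200 mg/kg → Category TX (Toxic).
Category TX net quantity: 550 g + (two 12.3 oz packs = 698.64 g) = 1248.64 g.
That is within the Category TX ocean vessel limit of 2 kg.
Category FS quantity: two 1.9 oz packs = 107.92 g.
107.92 g > 100 g (ocean vessel limit, Category FS) — over the limit.

No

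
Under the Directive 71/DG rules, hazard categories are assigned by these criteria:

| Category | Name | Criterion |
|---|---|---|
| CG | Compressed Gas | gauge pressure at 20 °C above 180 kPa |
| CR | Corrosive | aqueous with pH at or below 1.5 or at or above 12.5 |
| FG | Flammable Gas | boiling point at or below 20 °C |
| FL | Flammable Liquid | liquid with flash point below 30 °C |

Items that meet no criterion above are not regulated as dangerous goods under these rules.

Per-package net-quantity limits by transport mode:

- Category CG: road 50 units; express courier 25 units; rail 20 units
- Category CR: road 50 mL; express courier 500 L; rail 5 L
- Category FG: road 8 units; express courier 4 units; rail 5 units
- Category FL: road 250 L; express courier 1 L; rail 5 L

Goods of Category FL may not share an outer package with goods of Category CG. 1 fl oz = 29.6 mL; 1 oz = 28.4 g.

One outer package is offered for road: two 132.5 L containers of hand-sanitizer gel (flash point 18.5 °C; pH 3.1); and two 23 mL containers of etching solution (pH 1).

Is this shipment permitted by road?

No

Hand-sanitizer gel: flash point 18.5 °C < 30 °C → Category FL (Flammable Liquid).
Etching solution: pH 1 ≤ 1.5 → Category CR (Corrosive).
Category CR quantity: two 23 mL containers = 46 mL.
46 mL ≤ 50 mL (road limit, Category CR) — within limit.
Category FL quantity: two 132.5 L containers = 265 L.
265 L > 250 L (road limit, Category FL) — over the limit.
The segregation rule (Category FL with Category CG) does not apply to Category CR with Category FL.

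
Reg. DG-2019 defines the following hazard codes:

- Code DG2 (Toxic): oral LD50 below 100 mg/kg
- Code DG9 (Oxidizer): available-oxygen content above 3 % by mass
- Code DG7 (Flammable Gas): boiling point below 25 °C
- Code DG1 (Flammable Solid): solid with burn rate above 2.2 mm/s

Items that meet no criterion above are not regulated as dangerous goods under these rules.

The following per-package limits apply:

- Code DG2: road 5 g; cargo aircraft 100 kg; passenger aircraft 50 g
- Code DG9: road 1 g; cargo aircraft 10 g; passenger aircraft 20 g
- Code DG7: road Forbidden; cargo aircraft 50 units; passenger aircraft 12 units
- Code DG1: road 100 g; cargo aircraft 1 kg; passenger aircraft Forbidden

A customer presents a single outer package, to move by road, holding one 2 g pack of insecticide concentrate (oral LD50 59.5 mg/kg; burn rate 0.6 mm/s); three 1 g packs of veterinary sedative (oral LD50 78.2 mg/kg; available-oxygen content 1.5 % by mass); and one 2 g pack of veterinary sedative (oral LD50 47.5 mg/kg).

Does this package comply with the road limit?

No

The insecticide concentrate has oral LD50 59.5 mg/kg, which is < 100 mg/kg, so it is Code DG2 (Toxic).
Oral LD50 78.2 mg/kg meets the Code DG2 criterion (Toxic), so the veterinary sedative is Code DG2.
The veterinary sedative has oral LD50 47.5 mg/kg, which is < 100 mg/kg, so it is Code DG2 (Toxic).
Code DG2 net quantity: 2 g + (three 1 g packs = 3 g) + 2 g = 7 g.
That exceeds the Code DG2 road limit of 5 g.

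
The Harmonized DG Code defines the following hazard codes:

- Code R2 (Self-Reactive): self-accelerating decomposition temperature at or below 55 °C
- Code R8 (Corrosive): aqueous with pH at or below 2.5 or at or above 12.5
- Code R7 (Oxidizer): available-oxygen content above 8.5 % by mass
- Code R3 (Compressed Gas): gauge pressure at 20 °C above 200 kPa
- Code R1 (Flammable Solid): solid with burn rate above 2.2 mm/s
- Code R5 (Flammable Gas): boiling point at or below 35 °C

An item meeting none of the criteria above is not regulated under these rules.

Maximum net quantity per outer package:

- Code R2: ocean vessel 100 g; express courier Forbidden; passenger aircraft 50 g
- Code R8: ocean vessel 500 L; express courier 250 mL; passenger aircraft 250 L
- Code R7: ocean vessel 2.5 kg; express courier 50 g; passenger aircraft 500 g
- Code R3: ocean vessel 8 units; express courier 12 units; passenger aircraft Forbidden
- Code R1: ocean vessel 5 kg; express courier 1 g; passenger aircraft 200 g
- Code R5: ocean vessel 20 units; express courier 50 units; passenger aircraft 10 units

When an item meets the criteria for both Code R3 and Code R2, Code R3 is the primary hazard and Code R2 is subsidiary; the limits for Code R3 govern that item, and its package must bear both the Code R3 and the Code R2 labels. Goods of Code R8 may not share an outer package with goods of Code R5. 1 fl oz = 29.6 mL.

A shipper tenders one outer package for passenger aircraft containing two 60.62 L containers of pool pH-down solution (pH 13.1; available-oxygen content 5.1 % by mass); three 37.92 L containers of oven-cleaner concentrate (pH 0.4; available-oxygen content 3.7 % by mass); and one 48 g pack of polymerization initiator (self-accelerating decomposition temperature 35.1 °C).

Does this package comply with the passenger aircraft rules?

Yes

Pool pH-down solution: pH 13.1 ≥ 12.5 → Code R8 (Corrosive).
pH 0.4 meets the Code R8 criterion (Corrosive), so the oven-cleaner concentrate is Code R8.
With self-accelerating decomposition temperature 35.1 °C (≤ 55 °C), the polymerization initiator falls in Code R2.
Total Code R8: (two 60.62 L containers = 121.24 L) + (three 37.92 L containers = 113.76 L) = 235 L.
235 L ≤ 250 L (passenger aircraft limit, Code R8) — within limit.
Code R2 quantity: 48 g.
That is within the Code R2 passenger aircraft limit of 50 g.
The segregation rule (Code R8 with Code R5) does not apply to Code R8 with Code R2.
Every hazard code is within its passenger aircraft limit and no segregation rule is violated.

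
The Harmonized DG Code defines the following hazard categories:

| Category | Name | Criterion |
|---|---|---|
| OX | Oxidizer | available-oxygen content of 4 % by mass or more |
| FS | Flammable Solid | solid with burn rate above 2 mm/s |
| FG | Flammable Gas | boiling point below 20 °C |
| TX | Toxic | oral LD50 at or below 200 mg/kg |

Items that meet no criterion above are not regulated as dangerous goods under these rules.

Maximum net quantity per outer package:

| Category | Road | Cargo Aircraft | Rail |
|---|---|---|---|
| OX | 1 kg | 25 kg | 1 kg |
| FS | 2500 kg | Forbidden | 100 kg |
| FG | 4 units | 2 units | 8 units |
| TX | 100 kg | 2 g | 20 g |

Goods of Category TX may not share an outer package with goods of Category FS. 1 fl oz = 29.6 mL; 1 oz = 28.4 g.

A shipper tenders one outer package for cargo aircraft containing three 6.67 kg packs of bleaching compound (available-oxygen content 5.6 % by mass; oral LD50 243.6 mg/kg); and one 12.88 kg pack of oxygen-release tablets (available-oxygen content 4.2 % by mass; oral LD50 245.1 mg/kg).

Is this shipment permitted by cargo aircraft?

No

The bleaching compound has available-oxygen content 5.6 % by mass, which is ≥ 4 % by mass, so it is Category OX (Oxidizer).
Available-oxygen content 4.2 % by mass meets the Category OX criterion (Oxidizer), so the oxygen-release tablets are Category OX.
Total Category OX: (three 6.67 kg packs = 20.01 kg) + 12.88 kg = 32.89 kg.
32.89 kg exceeds the cargo aircraft limit of 25 kg for Category OX.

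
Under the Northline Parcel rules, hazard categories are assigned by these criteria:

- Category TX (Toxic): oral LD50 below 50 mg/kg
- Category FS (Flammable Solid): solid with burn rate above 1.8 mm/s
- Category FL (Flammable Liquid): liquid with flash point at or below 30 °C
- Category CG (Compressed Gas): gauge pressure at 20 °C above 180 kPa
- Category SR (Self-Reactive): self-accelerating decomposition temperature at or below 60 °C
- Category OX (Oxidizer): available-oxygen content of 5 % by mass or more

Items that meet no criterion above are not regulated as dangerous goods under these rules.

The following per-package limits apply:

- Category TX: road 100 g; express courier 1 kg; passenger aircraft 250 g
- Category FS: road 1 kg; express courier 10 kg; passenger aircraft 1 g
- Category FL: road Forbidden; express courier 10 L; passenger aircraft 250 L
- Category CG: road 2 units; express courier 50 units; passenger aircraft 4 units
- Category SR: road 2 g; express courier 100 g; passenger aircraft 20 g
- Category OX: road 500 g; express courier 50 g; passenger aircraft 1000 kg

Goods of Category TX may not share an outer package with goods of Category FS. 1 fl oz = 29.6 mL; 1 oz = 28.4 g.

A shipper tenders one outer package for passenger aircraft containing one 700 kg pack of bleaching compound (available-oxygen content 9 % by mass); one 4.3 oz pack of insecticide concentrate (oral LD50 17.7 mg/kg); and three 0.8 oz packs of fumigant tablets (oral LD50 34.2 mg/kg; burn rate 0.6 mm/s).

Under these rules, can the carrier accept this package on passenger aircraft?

Bleaching compound: available-oxygen content 9 % by mass ≥ 5 % by mass → Category OX (Oxidizer).
Insecticide concentrate: oral LD50 17.7 mg/kg < 50 mg/kg → Category TX (Toxic).
With oral LD50 34.2 mg/kg (< 50 mg/kg), the fumigant tablets fall in Category TX.
Category TX net quantity: (one 4.3 oz pack = 122.12 g) + (three 0.8 oz packs = 68.16 g) = 190.28 g.
That is within the Category TX passenger aircraft limit of 250 g.
Category OX quantity: 700 kg.
700 kg ≤ 1000 kg (passenger aircraft limit, Category OX) — within limit.
The segregation rule (Category TX with Category FS) does not apply to Category TX with Category OX.
Every hazard category is within its passenger aircraft limit and no segregation rule is violated.

Yes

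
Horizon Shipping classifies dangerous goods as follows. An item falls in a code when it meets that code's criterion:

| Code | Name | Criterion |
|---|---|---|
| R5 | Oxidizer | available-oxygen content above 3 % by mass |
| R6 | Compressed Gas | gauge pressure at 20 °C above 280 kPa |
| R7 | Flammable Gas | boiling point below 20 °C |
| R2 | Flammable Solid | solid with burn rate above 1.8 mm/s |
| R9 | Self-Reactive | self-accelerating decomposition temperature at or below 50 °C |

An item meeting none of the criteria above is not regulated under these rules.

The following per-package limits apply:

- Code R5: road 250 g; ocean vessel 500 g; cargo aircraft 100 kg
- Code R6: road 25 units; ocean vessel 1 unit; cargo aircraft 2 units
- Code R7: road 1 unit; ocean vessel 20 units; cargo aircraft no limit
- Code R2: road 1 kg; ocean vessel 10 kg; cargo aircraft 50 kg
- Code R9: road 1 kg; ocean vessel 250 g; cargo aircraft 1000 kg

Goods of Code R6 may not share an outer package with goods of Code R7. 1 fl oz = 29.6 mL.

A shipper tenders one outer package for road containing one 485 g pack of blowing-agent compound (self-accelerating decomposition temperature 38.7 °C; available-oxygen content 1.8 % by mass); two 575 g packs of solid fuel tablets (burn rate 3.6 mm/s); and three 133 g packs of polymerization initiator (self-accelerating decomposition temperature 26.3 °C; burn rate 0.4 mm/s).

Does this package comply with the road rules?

Self-accelerating decomposition temperature 38.7 °C meets the Code R9 criterion (Self-Reactive), so the blowing-agent compound is Code R9.
With burn rate 3.6 mm/s (> 1.8 mm/s), the solid fuel tablets fall in Code R2.
With self-accelerating decomposition temperature 26.3 °C (≤ 50 °C), the polymerization initiator falls in Code R9.
Code R9 net quantity: 485 g + (three 133 g packs = 399 g) = 884 g.
884 g is within the road limit of 1 kg for Code R9.
Code R2 quantity: two 575 g packs = 1.15 kg.
1.15 kg > 1 kg (road limit, Code R2) — over the limit.
The segregation rule (Code R6 with Code R7) does not apply to Code R9 with Code R2.

No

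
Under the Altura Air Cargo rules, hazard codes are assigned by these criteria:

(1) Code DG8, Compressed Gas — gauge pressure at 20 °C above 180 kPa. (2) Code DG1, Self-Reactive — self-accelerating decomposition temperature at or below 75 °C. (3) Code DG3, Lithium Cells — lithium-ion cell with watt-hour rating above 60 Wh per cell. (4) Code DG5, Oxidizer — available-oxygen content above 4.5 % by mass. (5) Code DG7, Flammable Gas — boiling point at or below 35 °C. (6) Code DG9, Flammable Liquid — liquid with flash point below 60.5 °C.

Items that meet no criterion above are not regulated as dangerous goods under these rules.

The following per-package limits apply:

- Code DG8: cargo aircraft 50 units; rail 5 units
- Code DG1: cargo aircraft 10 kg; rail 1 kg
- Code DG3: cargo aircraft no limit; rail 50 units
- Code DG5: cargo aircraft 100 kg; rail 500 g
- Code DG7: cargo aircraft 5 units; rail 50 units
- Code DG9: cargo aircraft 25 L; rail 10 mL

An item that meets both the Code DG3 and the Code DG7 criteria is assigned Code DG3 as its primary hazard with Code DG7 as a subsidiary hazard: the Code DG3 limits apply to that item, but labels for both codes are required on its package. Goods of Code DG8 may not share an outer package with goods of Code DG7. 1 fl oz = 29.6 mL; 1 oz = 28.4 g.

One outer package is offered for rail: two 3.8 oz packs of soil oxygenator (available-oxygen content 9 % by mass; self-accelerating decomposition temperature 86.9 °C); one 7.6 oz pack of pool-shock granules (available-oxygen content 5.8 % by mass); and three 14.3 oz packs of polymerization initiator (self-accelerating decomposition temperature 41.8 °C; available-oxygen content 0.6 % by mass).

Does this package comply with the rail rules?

No

The soil oxygenator has available-oxygen content 9 % by mass, which is > 4.5 % by mass, so it is Code DG5 (Oxidizer).
The pool-shock granules have available-oxygen content 5.8 % by mass, which is > 4.5 % by mass, so they are Code DG5 (Oxidizer).
With self-accelerating decomposition temperature 41.8 °C (≤ 75 °C), the polymerization initiator falls in Code DG1.
Code DG5 net quantity: (two 3.8 oz packs = 215.84 g) + (one 7.6 oz pack = 215.84 g) = 431.68 g.
431.68 g is within the rail limit of 500 g for Code DG5.
Code DG1 quantity: three 14.3 oz packs = 1218.36 g.
1218.36 g > 1 kg (rail limit, Code DG1) — over the limit.
The segregation rule (Code DG8 with Code DG7) does not apply to Code DG5 with Code DG1.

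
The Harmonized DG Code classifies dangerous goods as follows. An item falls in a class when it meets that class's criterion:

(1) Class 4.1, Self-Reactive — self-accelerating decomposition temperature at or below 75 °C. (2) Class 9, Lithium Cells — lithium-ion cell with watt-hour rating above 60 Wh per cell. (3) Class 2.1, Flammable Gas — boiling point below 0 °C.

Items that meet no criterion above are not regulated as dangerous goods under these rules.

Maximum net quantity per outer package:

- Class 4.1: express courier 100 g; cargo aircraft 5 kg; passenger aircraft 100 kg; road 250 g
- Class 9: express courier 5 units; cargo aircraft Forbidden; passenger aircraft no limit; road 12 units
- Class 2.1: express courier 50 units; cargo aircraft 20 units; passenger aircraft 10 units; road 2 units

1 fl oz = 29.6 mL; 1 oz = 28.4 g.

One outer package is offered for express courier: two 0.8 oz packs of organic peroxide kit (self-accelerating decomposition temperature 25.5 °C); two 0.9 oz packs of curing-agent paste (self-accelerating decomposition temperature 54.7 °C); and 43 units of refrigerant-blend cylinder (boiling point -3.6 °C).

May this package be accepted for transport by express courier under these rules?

Yes

Organic peroxide kit: self-accelerating decomposition temperature 25.5 °C ≤ 75 °C → Class 4.1 (Self-Reactive).
Curing-agent paste: self-accelerating decomposition temperature 54.7 °C ≤ 75 °C → Class 4.1 (Self-Reactive).
Boiling point -3.6 °C meets the Class 2.1 criterion (Flammable Gas), so the refrigerant-blend cylinder is Class 2.1.
Total Class 4.1: (two 0.8 oz packs = 45.44 g) + (two 0.9 oz packs = 51.12 g) = 96.56 g.
96.56 g is within the express courier limit of 100 g for Class 4.1.
Class 2.1 quantity: 43 units.
43 units is within the express courier limit of 50 units for Class 2.1.
Every hazard class is within its express courier limit and no segregation rule is violated.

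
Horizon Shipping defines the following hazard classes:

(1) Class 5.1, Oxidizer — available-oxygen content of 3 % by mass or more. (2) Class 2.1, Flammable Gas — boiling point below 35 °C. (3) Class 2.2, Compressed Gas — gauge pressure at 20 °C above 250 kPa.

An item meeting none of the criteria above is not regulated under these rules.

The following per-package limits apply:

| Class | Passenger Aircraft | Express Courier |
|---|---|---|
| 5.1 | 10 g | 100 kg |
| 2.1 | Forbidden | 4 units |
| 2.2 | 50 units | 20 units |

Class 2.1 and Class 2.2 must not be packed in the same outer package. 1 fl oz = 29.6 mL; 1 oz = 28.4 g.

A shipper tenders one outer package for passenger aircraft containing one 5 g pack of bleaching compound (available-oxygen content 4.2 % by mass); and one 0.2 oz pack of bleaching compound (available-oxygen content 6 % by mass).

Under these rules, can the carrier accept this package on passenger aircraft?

No

Bleaching compound: available-oxygen content 4.2 % by mass ≥ 3 % by mass → Class 5.1 (Oxidizer).
The bleaching compound has available-oxygen content 6 % by mass, which is ≥ 3 % by mass, so it is Class 5.1 (Oxidizer).
Total Class 5.1: 5 g + (one 0.2 oz pack = 5.68 g) = 10.68 g.
10.68 g > 10 g (passenger aircraft limit, Class 5.1) — over the limit.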